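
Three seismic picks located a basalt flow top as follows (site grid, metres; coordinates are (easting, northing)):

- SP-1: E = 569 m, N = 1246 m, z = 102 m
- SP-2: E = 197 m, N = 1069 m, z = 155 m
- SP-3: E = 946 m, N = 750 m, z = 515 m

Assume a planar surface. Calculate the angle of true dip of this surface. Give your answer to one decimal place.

Two edge vectors: SP-1→SP-2 = (-372, -177, 53), SP-1→SP-3 = (377, -496, 413).
Normal n = (SP-1→SP-2) × (SP-1→SP-3) = (-46813, 173617, 251241).
So ∂z/∂E = −n_x/n_z = 0.18633 and ∂z/∂N = −n_y/n_z = −0.69104.
Gradient magnitude |∇z| = √(a² + b²) = √(0.03472 + 0.47753) = 0.71572.
True dip = arctan(0.71572) = 35.6°, dipping toward NNW (azimuth ≈ 345°).

35.6°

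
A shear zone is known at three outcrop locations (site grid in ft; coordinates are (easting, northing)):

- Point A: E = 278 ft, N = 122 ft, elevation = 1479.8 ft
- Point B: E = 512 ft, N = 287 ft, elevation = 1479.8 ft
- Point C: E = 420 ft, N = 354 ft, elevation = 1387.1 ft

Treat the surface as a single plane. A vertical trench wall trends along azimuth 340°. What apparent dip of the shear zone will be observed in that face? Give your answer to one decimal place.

Let the plane be z = a·E + b·N + c.
Point B−Point A: 234a + 165b = 0;  Point C−Point A: 142a + 232b = −92.7.
Solving gives a = 0.49567, b = −0.70296.
Unit vector along 340° is (sin 340°, cos 340°) = (-0.3420, 0.9397).
Slope in that direction = a·(-0.3420) + b·(0.9397) = −0.83009.
Apparent dip = arctan|0.83009| = 39.7° (true dip is 40.7°, so apparent ≤ true as expected).

39.7°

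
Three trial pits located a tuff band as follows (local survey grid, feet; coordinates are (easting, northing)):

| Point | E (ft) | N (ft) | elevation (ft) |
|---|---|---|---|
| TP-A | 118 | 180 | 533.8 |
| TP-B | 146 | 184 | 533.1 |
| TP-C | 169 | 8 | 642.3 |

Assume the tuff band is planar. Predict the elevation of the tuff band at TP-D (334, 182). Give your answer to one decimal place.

Two edge vectors: TP-A→TP-B = (28, 4, -0.7), TP-A→TP-C = (51, -172, 108.5).
Normal n = (TP-A→TP-B) × (TP-A→TP-C) = (313.6, -3073.7, -5020).
So ∂z/∂E = −n_x/n_z = 0.06247 and ∂z/∂N = −n_y/n_z = −0.61229.
Intercept c from TP-A: 533.8 − 7.37 + 110.21 = 636.64.
At (334, 182): z = 20.9 − 111.4 + 636.64 = 546.1 ft.

546.1 ft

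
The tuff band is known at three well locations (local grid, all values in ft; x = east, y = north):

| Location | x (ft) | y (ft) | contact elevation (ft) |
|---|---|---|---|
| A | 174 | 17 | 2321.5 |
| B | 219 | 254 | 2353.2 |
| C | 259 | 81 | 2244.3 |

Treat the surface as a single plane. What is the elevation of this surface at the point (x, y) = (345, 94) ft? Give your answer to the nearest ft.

2148 ft

Two edge vectors: A→B = (45, 237, 31.7), A→C = (85, 64, -77.2).
Normal n = (A→B) × (A→C) = (-20325.2, 6168.5, -17265).
So ∂z/∂x = −n_x/n_z = −1.17725 and ∂z/∂y = −n_y/n_z = 0.35728.
Intercept c from A: 2321.5 + 204.84 − 6.07 = 2520.27.
At (345, 94): z = −406.2 + 33.6 + 2520.27 = 2147.7 ft.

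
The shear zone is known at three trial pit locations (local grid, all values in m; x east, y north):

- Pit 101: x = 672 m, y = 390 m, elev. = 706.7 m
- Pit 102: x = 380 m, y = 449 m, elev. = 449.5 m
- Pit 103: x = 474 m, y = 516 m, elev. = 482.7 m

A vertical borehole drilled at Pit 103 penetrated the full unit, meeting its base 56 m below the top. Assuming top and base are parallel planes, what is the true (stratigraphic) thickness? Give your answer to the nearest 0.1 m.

40.4 m

Let the plane be z = a·x + b·y + c.
Pit 102−Pit 101: −292a + 59b = −257.2;  Pit 103−Pit 101: −198a + 126b = −224.
Solving gives a = 0.76429, b = −0.57676.
|∇z| = √(a²+b²) = 0.95749, so dip δ = arctan(0.95749) = 43.76°.
True thickness = vertical thickness × cos δ = 56 × cos 43.76° = 40.4 m.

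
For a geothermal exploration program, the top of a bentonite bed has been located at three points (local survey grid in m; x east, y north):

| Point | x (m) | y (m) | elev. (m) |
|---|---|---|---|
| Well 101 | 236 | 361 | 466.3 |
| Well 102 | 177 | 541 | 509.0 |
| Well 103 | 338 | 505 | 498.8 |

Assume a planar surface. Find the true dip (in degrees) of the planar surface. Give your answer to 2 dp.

Two edge vectors: Well 101→Well 102 = (-59, 180, 42.7), Well 101→Well 103 = (102, 144, 32.5).
Normal n = (Well 101→Well 102) × (Well 101→Well 103) = (-298.8, 6272.9, -26856).
So ∂z/∂x = −n_x/n_z = −0.01113 and ∂z/∂y = −n_y/n_z = 0.23358.
Gradient magnitude |∇z| = √(a² + b²) = √(0.00012 + 0.05456) = 0.23384.
True dip = arctan(0.23384) = 13.16°, dipping toward S (azimuth ≈ 177°).

13.16°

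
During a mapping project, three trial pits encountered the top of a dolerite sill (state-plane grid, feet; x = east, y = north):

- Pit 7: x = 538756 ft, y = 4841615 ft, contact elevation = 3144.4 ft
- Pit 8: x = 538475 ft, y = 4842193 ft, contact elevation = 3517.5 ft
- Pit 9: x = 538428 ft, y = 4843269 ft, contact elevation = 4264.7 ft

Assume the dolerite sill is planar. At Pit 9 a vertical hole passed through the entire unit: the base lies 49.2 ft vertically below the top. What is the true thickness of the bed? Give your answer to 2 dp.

40.16 ft

Two edge vectors: Pit 7→Pit 8 = (-281, 578, 373.1), Pit 7→Pit 9 = (-328, 1654, 1120.3).
Normal n = (Pit 7→Pit 8) × (Pit 7→Pit 9) = (30426, 192427.5, -275190).
So ∂z/∂x = −n_x/n_z = 0.11056 and ∂z/∂y = −n_y/n_z = 0.69925.
|∇z| = √(a²+b²) = 0.70794, so dip δ = arctan(0.70794) = 35.30°.
True thickness = vertical thickness × cos δ = 49.2 × cos 35.30° = 40.16 ft.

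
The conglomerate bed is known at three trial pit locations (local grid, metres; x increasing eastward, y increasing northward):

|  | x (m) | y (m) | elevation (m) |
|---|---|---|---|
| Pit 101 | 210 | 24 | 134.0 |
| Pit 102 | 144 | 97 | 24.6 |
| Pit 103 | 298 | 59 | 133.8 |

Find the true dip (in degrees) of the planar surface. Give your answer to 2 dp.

49.89°

Let the plane be z = a·x + b·y + c.
Pit 102−Pit 101: −66a + 73b = −109.4;  Pit 103−Pit 101: 88a + 35b = −0.2.
Solving gives a = 0.43673, b = −1.10378.
Gradient magnitude |∇z| = √(a² + b²) = √(0.19073 + 1.21833) = 1.18704.
True dip = arctan(1.18704) = 49.89°, dipping toward NNW (azimuth ≈ 338°).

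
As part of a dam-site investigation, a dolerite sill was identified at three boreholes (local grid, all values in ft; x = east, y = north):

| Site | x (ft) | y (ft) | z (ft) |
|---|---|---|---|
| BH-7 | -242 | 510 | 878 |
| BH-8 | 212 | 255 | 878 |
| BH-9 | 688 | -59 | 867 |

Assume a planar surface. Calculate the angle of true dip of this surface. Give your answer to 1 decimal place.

15.1°

Two edge vectors: BH-7→BH-8 = (454, -255, 0), BH-7→BH-9 = (930, -569, -11).
Normal n = (BH-7→BH-8) × (BH-7→BH-9) = (2805, 4994, -21176).
So ∂z/∂x = −n_x/n_z = 0.13246 and ∂z/∂y = −n_y/n_z = 0.23583.
Gradient magnitude |∇z| = √(a² + b²) = √(0.01755 + 0.05562) = 0.27049.
True dip = arctan(0.27049) = 15.1°, dipping toward SSW (azimuth ≈ 209°).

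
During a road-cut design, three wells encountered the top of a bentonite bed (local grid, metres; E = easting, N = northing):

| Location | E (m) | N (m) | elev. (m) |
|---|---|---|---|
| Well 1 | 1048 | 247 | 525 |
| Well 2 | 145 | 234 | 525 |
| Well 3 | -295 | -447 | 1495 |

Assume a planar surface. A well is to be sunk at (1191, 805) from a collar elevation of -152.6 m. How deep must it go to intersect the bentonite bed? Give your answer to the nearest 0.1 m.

121.7 m

Two edge vectors: Well 1→Well 2 = (-903, -13, 0), Well 1→Well 3 = (-1343, -694, 970).
Normal n = (Well 1→Well 2) × (Well 1→Well 3) = (-12610, 875910, 609223).
So ∂z/∂E = −n_x/n_z = 0.020698 and ∂z/∂N = −n_y/n_z = −1.437749.
Intercept c from Well 1: 525 − 21.69 + 355.12 = 858.43.
At (1191, 805): z_contact = 24.65 − 1157.39 + 858.43 = -274.30 m.
Depth below ground = -152.6 − (-274.30) = 121.7 m.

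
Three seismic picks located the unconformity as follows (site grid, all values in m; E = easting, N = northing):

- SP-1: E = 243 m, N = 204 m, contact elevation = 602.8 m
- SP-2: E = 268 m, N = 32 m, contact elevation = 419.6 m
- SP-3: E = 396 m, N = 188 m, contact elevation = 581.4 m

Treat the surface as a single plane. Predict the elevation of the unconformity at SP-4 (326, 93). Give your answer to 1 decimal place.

Let the plane be z = a·E + b·N + c.
SP-2−SP-1: 25a − 172b = −183.2;  SP-3−SP-1: 153a − 16b = −21.4.
Solving gives a = −0.02892, b = 1.06091.
Then c = 602.8 − a·243 − b·204 = 393.40.
At (326, 93): z = −9.4 + 98.7 + 393.40 = 482.6 m.

482.6 m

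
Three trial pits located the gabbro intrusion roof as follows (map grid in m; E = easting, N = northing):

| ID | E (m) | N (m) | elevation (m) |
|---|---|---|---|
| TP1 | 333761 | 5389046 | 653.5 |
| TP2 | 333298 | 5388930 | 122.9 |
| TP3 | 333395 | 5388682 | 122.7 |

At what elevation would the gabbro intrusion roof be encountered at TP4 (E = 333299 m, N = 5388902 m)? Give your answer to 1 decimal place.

Let the plane be z = a·E + b·N + c.
TP2−TP1: −463a − 116b = −530.6;  TP3−TP1: −366a − 364b = −530.8.
Solving gives a = 1.043541991, b = 0.408966020.
Then c = 653.5 − a·333761 − b·5389046 = −2551576.82.
At (333299, 5388902): z = 347811.5 + 2203877.8 − 2551576.82 = 112.5 m.

112.5 m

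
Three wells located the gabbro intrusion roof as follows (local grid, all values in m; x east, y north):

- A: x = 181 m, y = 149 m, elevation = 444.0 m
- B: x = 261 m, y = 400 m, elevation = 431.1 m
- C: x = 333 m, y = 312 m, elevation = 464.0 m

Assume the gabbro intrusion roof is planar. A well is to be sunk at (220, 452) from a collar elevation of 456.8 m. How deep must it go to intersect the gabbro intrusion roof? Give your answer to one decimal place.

Two edge vectors: A→B = (80, 251, -12.9), A→C = (152, 163, 20).
Normal n = (A→B) × (A→C) = (7122.7, -3560.8, -25112).
So ∂z/∂x = −n_x/n_z = 0.28364 and ∂z/∂y = −n_y/n_z = −0.14180.
Intercept c from A: 444 − 51.34 + 21.13 = 413.79.
At (220, 452): z_contact = 62.40 − 64.09 + 413.79 = 412.10 m.
Depth below ground = 456.8 − 412.10 = 44.7 m.

44.7 m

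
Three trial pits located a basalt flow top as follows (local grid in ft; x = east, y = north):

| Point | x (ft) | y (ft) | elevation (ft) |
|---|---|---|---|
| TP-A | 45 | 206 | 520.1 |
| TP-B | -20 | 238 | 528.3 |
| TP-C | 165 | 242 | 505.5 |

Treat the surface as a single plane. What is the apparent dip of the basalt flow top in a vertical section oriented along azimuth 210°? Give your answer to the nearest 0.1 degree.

Let the plane be z = a·x + b·y + c.
TP-B−TP-A: −65a + 32b = 8.2;  TP-C−TP-A: 120a + 36b = −14.6.
Solving gives a = −0.12337, b = 0.00566.
Unit vector along 210° is (sin 210°, cos 210°) = (-0.5000, -0.8660).
Slope in that direction = a·(-0.5000) + b·(-0.8660) = 0.05678.
Apparent dip = arctan|0.05678| = 3.2° (true dip is 7.0°, so apparent ≤ true as expected).

3.2°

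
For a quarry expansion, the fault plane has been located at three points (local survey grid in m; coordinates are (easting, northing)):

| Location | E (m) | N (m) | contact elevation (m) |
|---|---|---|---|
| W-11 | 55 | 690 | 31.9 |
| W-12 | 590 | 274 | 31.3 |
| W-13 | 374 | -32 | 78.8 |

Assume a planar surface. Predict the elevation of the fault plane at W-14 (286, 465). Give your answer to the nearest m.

36 m

Two edge vectors: W-11→W-12 = (535, -416, -0.6), W-11→W-13 = (319, -722, 46.9).
Normal n = (W-11→W-12) × (W-11→W-13) = (-19943.6, -25282.9, -253566).
So ∂z/∂E = −n_x/n_z = −0.07865 and ∂z/∂N = −n_y/n_z = −0.09971.
Intercept c from W-11: 31.9 + 4.33 + 68.80 = 105.03.
At (286, 465): z = −22.5 − 46.4 + 105.03 = 36.2 m.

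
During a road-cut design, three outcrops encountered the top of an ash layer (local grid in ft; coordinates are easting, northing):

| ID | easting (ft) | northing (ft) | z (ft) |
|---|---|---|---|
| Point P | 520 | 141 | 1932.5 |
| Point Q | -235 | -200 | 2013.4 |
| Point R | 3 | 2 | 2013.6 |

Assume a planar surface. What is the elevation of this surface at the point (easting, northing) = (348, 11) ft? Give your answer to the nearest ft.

1937 ft

Two edge vectors: Point P→Point Q = (-755, -341, 80.9), Point P→Point R = (-517, -139, 81.1).
Normal n = (Point P→Point Q) × (Point P→Point R) = (-16410, 19405.2, -71352).
So ∂z/∂easting = −n_x/n_z = −0.22999 and ∂z/∂northing = −n_y/n_z = 0.27196.
Intercept c from Point P: 1932.5 + 119.59 − 38.35 = 2013.75.
At (348, 11): z = −80.0 + 3.0 + 2013.75 = 1936.7 ft.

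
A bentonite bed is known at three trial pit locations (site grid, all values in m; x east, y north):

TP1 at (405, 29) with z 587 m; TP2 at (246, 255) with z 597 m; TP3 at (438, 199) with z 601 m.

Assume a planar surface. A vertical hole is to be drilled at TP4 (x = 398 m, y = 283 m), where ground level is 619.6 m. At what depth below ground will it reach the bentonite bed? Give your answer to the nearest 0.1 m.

14.1 m

Two edge vectors: TP1→TP2 = (-159, 226, 10), TP1→TP3 = (33, 170, 14).
Normal n = (TP1→TP2) × (TP1→TP3) = (1464, 2556, -34488).
So ∂z/∂x = −n_x/n_z = 0.04245 and ∂z/∂y = −n_y/n_z = 0.07411.
Intercept c from TP1: 587 − 17.19 − 2.15 = 567.66.
At (398, 283): z_contact = 16.89 + 20.97 + 567.66 = 605.53 m.
Depth below ground = 619.6 − 605.53 = 14.1 m.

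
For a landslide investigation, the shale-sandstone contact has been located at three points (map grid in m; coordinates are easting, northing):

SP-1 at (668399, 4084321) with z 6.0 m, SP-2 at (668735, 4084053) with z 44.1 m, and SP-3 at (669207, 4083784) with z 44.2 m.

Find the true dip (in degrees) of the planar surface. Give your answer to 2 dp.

Let the plane be z = a·easting + b·northing + c.
SP-2−SP-1: 336a − 268b = 38.1;  SP-3−SP-1: 808a − 537b = 38.2.
Solving gives a = −0.28307, b = −0.49705.
Gradient magnitude |∇z| = √(a² + b²) = √(0.08013 + 0.24706) = 0.57200.
True dip = arctan(0.57200) = 29.77°, dipping toward NNE (azimuth ≈ 030°).

29.77°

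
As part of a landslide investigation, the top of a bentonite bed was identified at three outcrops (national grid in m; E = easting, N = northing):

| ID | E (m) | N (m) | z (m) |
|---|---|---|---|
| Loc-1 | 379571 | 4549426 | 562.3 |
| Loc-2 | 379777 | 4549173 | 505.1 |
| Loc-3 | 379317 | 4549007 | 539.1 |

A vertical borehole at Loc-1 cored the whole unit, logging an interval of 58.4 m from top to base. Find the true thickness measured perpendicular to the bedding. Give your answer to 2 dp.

Let the plane be z = a·E + b·N + c.
Loc-2−Loc-1: 206a − 253b = −57.2;  Loc-3−Loc-1: −254a − 419b = −23.2.
Solving gives a = −0.12019, b = 0.12823.
|∇z| = √(a²+b²) = 0.17575, so dip δ = arctan(0.17575) = 9.97°.
True thickness = vertical thickness × cos δ = 58.4 × cos 9.97° = 57.52 m.

57.52 m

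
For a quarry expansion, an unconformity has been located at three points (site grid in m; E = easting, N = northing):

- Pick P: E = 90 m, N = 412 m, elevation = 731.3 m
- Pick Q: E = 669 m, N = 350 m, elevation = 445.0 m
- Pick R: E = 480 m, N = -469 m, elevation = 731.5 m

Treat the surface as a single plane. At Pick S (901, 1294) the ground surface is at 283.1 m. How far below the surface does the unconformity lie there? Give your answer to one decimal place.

Let the plane be z = a·E + b·N + c.
Pick Q−Pick P: 579a − 62b = −286.3;  Pick R−Pick P: 390a − 881b = 0.2.
Solving gives a = −0.519104, b = −0.230024.
Then c = 731.3 − a·90 − b·412 = 872.79.
At (901, 1294): z_contact = −467.71 − 297.65 + 872.79 = 107.43 m.
Depth below ground = 283.1 − 107.43 = 175.7 m.

175.7 m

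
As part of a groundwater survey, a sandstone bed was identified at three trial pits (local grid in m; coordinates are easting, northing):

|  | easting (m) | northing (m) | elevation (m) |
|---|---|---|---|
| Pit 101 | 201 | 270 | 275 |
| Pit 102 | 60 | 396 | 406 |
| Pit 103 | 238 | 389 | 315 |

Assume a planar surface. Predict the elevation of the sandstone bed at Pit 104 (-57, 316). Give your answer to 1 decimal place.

Two edge vectors: Pit 101→Pit 102 = (-141, 126, 131), Pit 101→Pit 103 = (37, 119, 40).
Normal n = (Pit 101→Pit 102) × (Pit 101→Pit 103) = (-10549, 10487, -21441).
So ∂z/∂easting = −n_x/n_z = −0.49200 and ∂z/∂northing = −n_y/n_z = 0.48911.
Intercept c from Pit 101: 275 + 98.89 − 132.06 = 241.83.
At (-57, 316): z = 28.0 + 154.6 + 241.83 = 424.4 m.

424.4 m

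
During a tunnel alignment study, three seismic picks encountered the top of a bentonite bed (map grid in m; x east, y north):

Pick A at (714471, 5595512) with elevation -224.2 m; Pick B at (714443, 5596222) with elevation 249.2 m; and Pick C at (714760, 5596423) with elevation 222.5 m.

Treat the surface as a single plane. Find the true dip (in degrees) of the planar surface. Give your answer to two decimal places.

39.17°

Let the plane be z = a·x + b·y + c.
Pick B−Pick A: −28a + 710b = 473.4;  Pick C−Pick A: 289a + 911b = 446.7.
Solving gives a = −0.49463, b = 0.64725.
Gradient magnitude |∇z| = √(a² + b²) = √(0.24466 + 0.41894) = 0.81462.
True dip = arctan(0.81462) = 39.17°, dipping toward SE (azimuth ≈ 143°).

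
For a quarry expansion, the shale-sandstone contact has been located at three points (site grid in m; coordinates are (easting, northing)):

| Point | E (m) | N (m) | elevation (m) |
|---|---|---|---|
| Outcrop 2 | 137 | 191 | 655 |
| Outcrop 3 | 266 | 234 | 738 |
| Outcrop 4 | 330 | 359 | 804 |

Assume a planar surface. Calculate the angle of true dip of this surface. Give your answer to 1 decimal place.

31.5°

Let the plane be z = a·E + b·N + c.
Outcrop 3−Outcrop 2: 129a + 43b = 83;  Outcrop 4−Outcrop 2: 193a + 168b = 149.
Solving gives a = 0.56360, b = 0.23944.
Gradient magnitude |∇z| = √(a² + b²) = √(0.31764 + 0.05733) = 0.61235.
True dip = arctan(0.61235) = 31.5°, dipping toward WSW (azimuth ≈ 247°).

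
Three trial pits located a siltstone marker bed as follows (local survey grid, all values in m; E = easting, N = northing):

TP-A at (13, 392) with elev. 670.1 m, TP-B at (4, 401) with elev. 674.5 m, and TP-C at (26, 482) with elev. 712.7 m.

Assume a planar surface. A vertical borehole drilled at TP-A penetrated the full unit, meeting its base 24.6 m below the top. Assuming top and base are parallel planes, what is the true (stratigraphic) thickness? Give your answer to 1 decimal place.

22.2 m

Let the plane be z = a·E + b·N + c.
TP-B−TP-A: −9a + 9b = 4.4;  TP-C−TP-A: 13a + 90b = 42.6.
Solving gives a = −0.01359, b = 0.47530.
|∇z| = √(a²+b²) = 0.47549, so dip δ = arctan(0.47549) = 25.43°.
True thickness = vertical thickness × cos δ = 24.6 × cos 25.43° = 22.2 m.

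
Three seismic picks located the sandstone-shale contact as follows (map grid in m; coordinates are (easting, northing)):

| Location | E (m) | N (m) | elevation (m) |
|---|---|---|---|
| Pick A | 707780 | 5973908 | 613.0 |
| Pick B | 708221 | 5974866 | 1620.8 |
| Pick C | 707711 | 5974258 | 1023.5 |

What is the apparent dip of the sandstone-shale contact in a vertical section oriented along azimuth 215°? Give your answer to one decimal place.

Let the plane be z = a·E + b·N + c.
Pick B−Pick A: 441a + 958b = 1007.8;  Pick C−Pick A: −69a + 350b = 410.5.
Solving gives a = −0.18385, b = 1.13661.
Unit vector along 215° is (sin 215°, cos 215°) = (-0.5736, -0.8192).
Slope in that direction = a·(-0.5736) + b·(-0.8192) = −0.82561.
Apparent dip = arctan|0.82561| = 39.5° (true dip is 49.0°, so apparent ≤ true as expected).

39.5°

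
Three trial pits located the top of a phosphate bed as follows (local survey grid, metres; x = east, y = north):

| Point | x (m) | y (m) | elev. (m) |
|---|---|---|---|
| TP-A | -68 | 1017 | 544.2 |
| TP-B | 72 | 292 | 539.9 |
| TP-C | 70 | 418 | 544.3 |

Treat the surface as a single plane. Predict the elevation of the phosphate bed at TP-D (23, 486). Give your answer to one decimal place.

539.2 m

Two edge vectors: TP-A→TP-B = (140, -725, -4.3), TP-A→TP-C = (138, -599, 0.1).
Normal n = (TP-A→TP-B) × (TP-A→TP-C) = (-2648.2, -607.4, 16190).
So ∂z/∂x = −n_x/n_z = 0.163570 and ∂z/∂y = −n_y/n_z = 0.037517.
Intercept c from TP-A: 544.2 + 11.12 − 38.15 = 517.17.
At (23, 486): z = 3.8 + 18.2 + 517.17 = 539.2 m.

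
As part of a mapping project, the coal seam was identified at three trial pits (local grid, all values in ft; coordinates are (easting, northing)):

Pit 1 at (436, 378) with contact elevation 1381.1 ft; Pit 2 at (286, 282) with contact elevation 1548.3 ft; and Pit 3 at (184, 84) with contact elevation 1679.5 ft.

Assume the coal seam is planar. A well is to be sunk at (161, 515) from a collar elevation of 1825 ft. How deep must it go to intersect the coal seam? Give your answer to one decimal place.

178.6 ft

Let the plane be z = a·E + b·N + c.
Pit 2−Pit 1: −150a − 96b = 167.2;  Pit 3−Pit 1: −252a − 294b = 298.4.
Solving gives a = −1.03026, b = −0.13189.
Then c = 1381.1 − a·436 − b·378 = 1880.15.
At (161, 515): z_contact = −165.87 − 67.92 + 1880.15 = 1646.35 ft.
Depth below ground = 1825 − 1646.35 = 178.6 ft.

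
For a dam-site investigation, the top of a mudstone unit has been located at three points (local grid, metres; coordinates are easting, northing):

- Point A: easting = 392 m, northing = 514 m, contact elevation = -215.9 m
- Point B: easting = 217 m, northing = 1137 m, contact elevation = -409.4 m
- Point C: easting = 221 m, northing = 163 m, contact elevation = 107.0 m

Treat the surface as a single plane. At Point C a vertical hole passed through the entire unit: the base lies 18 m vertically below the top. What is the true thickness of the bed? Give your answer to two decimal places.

13.01 m

Let the plane be z = a·easting + b·northing + c.
Point B−Point A: −175a + 623b = −193.5;  Point C−Point A: −171a − 351b = 322.9.
Solving gives a = −0.79334, b = −0.53344.
|∇z| = √(a²+b²) = 0.95601, so dip δ = arctan(0.95601) = 43.71°.
True thickness = vertical thickness × cos δ = 18 × cos 43.71° = 13.01 m.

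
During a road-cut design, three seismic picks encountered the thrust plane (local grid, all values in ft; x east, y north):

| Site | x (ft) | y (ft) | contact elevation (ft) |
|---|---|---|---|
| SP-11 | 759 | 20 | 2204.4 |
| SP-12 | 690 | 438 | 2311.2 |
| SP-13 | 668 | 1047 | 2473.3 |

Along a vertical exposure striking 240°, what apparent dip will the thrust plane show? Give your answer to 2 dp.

Let the plane be z = a·x + b·y + c.
SP-12−SP-11: −69a + 418b = 106.8;  SP-13−SP-11: −91a + 1027b = 268.9.
Solving gives a = 0.08276, b = 0.26916.
Unit vector along 240° is (sin 240°, cos 240°) = (-0.8660, -0.5000).
Slope in that direction = a·(-0.8660) + b·(-0.5000) = −0.20625.
Apparent dip = arctan|0.20625| = 11.65° (true dip is 15.7°, so apparent ≤ true as expected).

11.65°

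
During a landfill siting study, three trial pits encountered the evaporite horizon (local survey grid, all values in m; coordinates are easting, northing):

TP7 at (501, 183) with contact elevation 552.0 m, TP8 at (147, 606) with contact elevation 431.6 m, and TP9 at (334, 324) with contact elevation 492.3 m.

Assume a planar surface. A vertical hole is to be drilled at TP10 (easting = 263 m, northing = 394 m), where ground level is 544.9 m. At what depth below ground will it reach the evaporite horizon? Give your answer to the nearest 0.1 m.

Let the plane be z = a·easting + b·northing + c.
TP8−TP7: −354a + 423b = −120.4;  TP9−TP7: −167a + 141b = −59.7.
Solving gives a = 0.39932, b = 0.04955.
Then c = 552 − a·501 − b·183 = 342.87.
At (263, 394): z_contact = 105.02 + 19.52 + 342.87 = 467.42 m.
Depth below ground = 544.9 − 467.42 = 77.5 m.

77.5 m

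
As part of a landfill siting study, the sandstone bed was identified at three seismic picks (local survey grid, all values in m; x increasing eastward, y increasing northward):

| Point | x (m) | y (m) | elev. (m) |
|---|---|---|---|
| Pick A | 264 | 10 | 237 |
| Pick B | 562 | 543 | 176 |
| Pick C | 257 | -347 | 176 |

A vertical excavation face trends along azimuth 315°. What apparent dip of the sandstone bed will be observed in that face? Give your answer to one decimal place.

Let the plane be z = a·x + b·y + c.
Pick B−Pick A: 298a + 533b = −61;  Pick C−Pick A: −7a − 357b = −61.
Solving gives a = −0.52886, b = 0.18124.
Unit vector along 315° is (sin 315°, cos 315°) = (-0.7071, 0.7071).
Slope in that direction = a·(-0.7071) + b·(0.7071) = 0.50211.
Apparent dip = arctan|0.50211| = 26.7° (true dip is 29.2°, so apparent ≤ true as expected).

26.7°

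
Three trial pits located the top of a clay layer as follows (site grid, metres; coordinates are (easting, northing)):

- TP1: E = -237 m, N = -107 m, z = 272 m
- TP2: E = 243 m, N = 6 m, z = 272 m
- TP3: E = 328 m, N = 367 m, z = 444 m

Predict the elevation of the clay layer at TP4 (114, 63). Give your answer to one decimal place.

316.1 m

Let the plane be z = a·E + b·N + c.
TP2−TP1: 480a + 113b = 0;  TP3−TP1: 565a + 474b = 172.
Solving gives a = −0.11875, b = 0.50441.
Then c = 272 − a·-237 − b·-107 = 297.83.
At (114, 63): z = −13.5 + 31.8 + 297.83 = 316.1 m.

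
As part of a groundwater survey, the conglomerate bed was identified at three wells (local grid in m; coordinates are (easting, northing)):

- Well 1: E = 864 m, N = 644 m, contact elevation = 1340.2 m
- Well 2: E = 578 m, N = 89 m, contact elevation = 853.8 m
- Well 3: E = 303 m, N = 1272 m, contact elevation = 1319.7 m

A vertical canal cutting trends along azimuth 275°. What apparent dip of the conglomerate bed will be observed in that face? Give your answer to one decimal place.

Let the plane be z = a·E + b·N + c.
Well 2−Well 1: −286a − 555b = −486.4;  Well 3−Well 1: −561a + 628b = −20.5.
Solving gives a = 0.64534, b = 0.54384.
Unit vector along 275° is (sin 275°, cos 275°) = (-0.9962, 0.0872).
Slope in that direction = a·(-0.9962) + b·(0.0872) = −0.59548.
Apparent dip = arctan|0.59548| = 30.8° (true dip is 40.2°, so apparent ≤ true as expected).

30.8°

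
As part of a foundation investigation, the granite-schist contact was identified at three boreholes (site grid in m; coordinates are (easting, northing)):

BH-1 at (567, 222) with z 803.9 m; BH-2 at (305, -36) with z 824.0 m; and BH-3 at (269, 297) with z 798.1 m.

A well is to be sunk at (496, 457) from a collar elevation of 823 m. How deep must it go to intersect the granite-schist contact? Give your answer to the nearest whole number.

37 m

Two edge vectors: BH-1→BH-2 = (-262, -258, 20.1), BH-1→BH-3 = (-298, 75, -5.8).
Normal n = (BH-1→BH-2) × (BH-1→BH-3) = (-11.1, -7509.4, -96534).
So ∂z/∂E = −n_x/n_z = −0.00011 and ∂z/∂N = −n_y/n_z = −0.07779.
Intercept c from BH-1: 803.9 + 0.07 + 17.27 = 821.23.
At (496, 457): z_contact = −0.1 − 35.6 + 821.23 = 785.6 m.
Depth below ground = 823 − 785.6 = 37 m.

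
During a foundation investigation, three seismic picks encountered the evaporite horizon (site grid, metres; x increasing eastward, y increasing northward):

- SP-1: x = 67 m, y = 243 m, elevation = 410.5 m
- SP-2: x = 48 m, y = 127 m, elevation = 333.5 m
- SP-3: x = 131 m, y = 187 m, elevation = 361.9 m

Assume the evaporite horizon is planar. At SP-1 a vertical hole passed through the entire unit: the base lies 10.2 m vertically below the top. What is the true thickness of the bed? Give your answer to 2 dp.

8.33 m

Let the plane be z = a·x + b·y + c.
SP-2−SP-1: −19a − 116b = −77;  SP-3−SP-1: 64a − 56b = −48.6.
Solving gives a = −0.15617, b = 0.68937.
|∇z| = √(a²+b²) = 0.70684, so dip δ = arctan(0.70684) = 35.25°.
True thickness = vertical thickness × cos δ = 10.2 × cos 35.25° = 8.33 m.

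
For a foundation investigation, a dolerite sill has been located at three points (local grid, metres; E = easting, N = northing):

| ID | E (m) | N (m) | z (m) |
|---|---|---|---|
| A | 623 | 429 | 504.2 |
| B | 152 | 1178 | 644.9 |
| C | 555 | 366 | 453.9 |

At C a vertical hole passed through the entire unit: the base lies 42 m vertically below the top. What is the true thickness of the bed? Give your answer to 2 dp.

36.86 m

Let the plane be z = a·E + b·N + c.
B−A: −471a + 749b = 140.7;  C−A: −68a − 63b = −50.3.
Solving gives a = 0.35743, b = 0.41262.
|∇z| = √(a²+b²) = 0.54590, so dip δ = arctan(0.54590) = 28.63°.
True thickness = vertical thickness × cos δ = 42 × cos 28.63° = 36.86 m.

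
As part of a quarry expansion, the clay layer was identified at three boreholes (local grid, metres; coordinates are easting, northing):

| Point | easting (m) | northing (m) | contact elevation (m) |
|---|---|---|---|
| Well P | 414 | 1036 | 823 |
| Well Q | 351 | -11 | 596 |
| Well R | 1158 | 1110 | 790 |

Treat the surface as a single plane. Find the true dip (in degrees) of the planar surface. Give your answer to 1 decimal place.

13.0°

Let the plane be z = a·easting + b·northing + c.
Well Q−Well P: −63a − 1047b = −227;  Well R−Well P: 744a + 74b = −33.
Solving gives a = −0.06632, b = 0.22080.
Gradient magnitude |∇z| = √(a² + b²) = √(0.00440 + 0.04875) = 0.23054.
True dip = arctan(0.23054) = 13.0°, dipping toward SSE (azimuth ≈ 163°).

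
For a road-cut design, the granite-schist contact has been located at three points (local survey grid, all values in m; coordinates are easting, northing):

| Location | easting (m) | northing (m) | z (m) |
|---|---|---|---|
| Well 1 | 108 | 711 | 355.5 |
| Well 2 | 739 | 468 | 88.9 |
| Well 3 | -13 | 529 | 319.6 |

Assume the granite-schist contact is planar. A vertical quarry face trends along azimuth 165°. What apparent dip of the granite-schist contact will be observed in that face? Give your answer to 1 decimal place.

23.7°

Let the plane be z = a·easting + b·northing + c.
Well 2−Well 1: 631a − 243b = −266.6;  Well 3−Well 1: −121a − 182b = −35.9.
Solving gives a = −0.27590, b = 0.38068.
Unit vector along 165° is (sin 165°, cos 165°) = (0.2588, -0.9659).
Slope in that direction = a·(0.2588) + b·(-0.9659) = −0.43912.
Apparent dip = arctan|0.43912| = 23.7° (true dip is 25.2°, so apparent ≤ true as expected).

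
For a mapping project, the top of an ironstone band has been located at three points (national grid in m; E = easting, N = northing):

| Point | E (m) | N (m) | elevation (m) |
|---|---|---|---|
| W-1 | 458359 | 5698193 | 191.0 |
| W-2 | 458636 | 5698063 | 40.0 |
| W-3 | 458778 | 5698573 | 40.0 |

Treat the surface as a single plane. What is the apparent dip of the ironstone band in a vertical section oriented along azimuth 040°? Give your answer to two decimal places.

11.70°

Two edge vectors: W-1→W-2 = (277, -130, -151), W-1→W-3 = (419, 380, -151).
Normal n = (W-1→W-2) × (W-1→W-3) = (77010, -21442, 159730).
So ∂z/∂E = −n_x/n_z = −0.48213 and ∂z/∂N = −n_y/n_z = 0.13424.
Unit vector along 040° is (sin 40°, cos 40°) = (0.6428, 0.7660).
Slope in that direction = a·(0.6428) + b·(0.7660) = −0.20707.
Apparent dip = arctan|0.20707| = 11.70° (true dip is 26.6°, so apparent ≤ true as expected).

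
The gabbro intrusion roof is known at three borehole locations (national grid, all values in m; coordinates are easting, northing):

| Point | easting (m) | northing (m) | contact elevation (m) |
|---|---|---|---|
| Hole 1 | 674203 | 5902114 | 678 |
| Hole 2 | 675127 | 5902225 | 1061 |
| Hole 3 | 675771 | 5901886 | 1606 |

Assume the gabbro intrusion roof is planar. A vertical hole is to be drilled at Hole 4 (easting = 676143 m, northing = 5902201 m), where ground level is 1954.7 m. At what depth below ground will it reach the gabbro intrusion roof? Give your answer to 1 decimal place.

375.0 m

Two edge vectors: Hole 1→Hole 2 = (924, 111, 383), Hole 1→Hole 3 = (1568, -228, 928).
Normal n = (Hole 1→Hole 2) × (Hole 1→Hole 3) = (190332, -256928, -384720).
So ∂z/∂easting = −n_x/n_z = 0.494728634 and ∂z/∂northing = −n_y/n_z = −0.667831150.
Intercept c from Hole 1: 678 − 333547.53 + 3941615.58 = 3608746.05.
At (676143, 5902201): z_contact = 334507.30 − 3941673.68 + 3608746.05 = 1579.67 m.
Depth below ground = 1954.7 − 1579.67 = 375.0 m.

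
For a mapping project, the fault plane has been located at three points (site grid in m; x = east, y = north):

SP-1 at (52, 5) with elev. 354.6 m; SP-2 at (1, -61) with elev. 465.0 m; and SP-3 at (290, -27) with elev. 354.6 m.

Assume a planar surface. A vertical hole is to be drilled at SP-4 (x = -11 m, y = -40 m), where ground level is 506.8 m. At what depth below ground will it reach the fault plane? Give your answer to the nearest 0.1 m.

Let the plane be z = a·x + b·y + c.
SP-2−SP-1: −51a − 66b = 110.4;  SP-3−SP-1: 238a − 32b = 0.
Solving gives a = −0.20374, b = −1.51529.
Then c = 354.6 − a·52 − b·5 = 372.77.
At (-11, -40): z_contact = 2.24 + 60.61 + 372.77 = 435.62 m.
Depth below ground = 506.8 − 435.62 = 71.2 m.

71.2 m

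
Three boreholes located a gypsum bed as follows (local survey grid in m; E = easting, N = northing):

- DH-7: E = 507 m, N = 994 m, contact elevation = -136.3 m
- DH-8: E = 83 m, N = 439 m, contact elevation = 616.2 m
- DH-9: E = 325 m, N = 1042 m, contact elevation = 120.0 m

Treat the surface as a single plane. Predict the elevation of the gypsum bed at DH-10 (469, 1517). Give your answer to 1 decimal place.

-202.3 m

Let the plane be z = a·E + b·N + c.
DH-8−DH-7: −424a − 555b = 752.5;  DH-9−DH-7: −182a + 48b = 256.3.
Solving gives a = −1.469706, b = −0.233053.
Then c = -136.3 − a·507 − b·994 = 840.50.
At (469, 1517): z = −689.3 − 353.5 + 840.50 = -202.3 m.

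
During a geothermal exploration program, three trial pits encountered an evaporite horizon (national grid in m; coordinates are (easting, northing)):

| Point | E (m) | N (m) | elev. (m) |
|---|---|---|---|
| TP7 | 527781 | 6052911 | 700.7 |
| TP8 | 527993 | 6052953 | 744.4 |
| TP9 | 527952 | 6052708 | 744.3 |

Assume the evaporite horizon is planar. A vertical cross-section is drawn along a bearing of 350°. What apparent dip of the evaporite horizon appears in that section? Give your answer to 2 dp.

4.10°

Two edge vectors: TP7→TP8 = (212, 42, 43.7), TP7→TP9 = (171, -203, 43.6).
Normal n = (TP7→TP8) × (TP7→TP9) = (10702.3, -1770.5, -50218).
So ∂z/∂E = −n_x/n_z = 0.21312 and ∂z/∂N = −n_y/n_z = −0.03526.
Unit vector along 350° is (sin 350°, cos 350°) = (-0.1736, 0.9848).
Slope in that direction = a·(-0.1736) + b·(0.9848) = −0.07173.
Apparent dip = arctan|0.07173| = 4.10° (true dip is 12.2°, so apparent ≤ true as expected).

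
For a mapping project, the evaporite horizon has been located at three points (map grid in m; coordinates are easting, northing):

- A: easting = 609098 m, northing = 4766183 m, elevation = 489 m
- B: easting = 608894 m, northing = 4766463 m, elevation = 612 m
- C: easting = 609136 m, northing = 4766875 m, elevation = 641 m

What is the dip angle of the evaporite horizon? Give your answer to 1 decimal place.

Two edge vectors: A→B = (-204, 280, 123), A→C = (38, 692, 152).
Normal n = (A→B) × (A→C) = (-42556, 35682, -151808).
So ∂z/∂easting = −n_x/n_z = −0.28033 and ∂z/∂northing = −n_y/n_z = 0.23505.
Gradient magnitude |∇z| = √(a² + b²) = √(0.07858 + 0.05525) = 0.36583.
True dip = arctan(0.36583) = 20.1°, dipping toward SE (azimuth ≈ 130°).

20.1°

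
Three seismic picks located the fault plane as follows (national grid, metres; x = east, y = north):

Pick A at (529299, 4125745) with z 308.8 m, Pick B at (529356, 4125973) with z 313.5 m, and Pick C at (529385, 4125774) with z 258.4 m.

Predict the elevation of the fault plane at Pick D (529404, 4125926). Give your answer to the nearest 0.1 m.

Let the plane be z = a·x + b·y + c.
Pick B−Pick A: 57a + 228b = 4.7;  Pick C−Pick A: 86a + 29b = −50.4.
Solving gives a = −0.647591200, b = 0.182511835.
Then c = 308.8 − a·529299 − b·4125745 = −409919.12.
At (529404, 4125926): z = −342837.4 + 753030.3 − 409919.12 = 273.8 m.

273.8 m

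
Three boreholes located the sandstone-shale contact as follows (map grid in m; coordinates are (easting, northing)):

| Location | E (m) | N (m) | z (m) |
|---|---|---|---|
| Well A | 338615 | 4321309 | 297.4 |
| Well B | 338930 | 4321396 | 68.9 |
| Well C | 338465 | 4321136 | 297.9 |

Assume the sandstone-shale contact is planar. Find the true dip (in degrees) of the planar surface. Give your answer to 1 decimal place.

Two edge vectors: Well A→Well B = (315, 87, -228.5), Well A→Well C = (-150, -173, 0.5).
Normal n = (Well A→Well B) × (Well A→Well C) = (-39487, 34117.5, -41445).
So ∂z/∂E = −n_x/n_z = −0.95276 and ∂z/∂N = −n_y/n_z = 0.82320.
Gradient magnitude |∇z| = √(a² + b²) = √(0.90775 + 0.67766) = 1.25913.
True dip = arctan(1.25913) = 51.5°, dipping toward SE (azimuth ≈ 131°).

51.5°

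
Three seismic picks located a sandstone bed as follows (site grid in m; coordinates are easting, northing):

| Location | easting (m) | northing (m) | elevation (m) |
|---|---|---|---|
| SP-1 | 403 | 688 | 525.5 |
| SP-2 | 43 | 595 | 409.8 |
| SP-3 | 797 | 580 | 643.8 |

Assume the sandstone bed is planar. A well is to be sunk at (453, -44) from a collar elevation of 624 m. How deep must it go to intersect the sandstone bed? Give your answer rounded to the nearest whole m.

112 m

Two edge vectors: SP-1→SP-2 = (-360, -93, -115.7), SP-1→SP-3 = (394, -108, 118.3).
Normal n = (SP-1→SP-2) × (SP-1→SP-3) = (-23497.5, -2997.8, 75522).
So ∂z/∂easting = −n_x/n_z = 0.31113 and ∂z/∂northing = −n_y/n_z = 0.03969.
Intercept c from SP-1: 525.5 − 125.39 − 27.31 = 372.80.
At (453, -44): z_contact = 140.9 − 1.7 + 372.80 = 512.0 m.
Depth below ground = 624 − 512.0 = 112 m.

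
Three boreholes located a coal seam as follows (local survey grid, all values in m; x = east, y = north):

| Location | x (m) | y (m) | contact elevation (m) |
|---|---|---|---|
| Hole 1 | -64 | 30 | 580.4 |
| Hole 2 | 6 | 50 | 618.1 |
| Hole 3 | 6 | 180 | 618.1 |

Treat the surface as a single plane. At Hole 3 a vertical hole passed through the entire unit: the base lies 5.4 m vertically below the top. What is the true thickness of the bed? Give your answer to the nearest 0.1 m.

4.8 m

Let the plane be z = a·x + b·y + c.
Hole 2−Hole 1: 70a + 20b = 37.7;  Hole 3−Hole 1: 70a + 150b = 37.7.
Solving gives a = 0.53857, b = 0.00000.
|∇z| = √(a²+b²) = 0.53857, so dip δ = arctan(0.53857) = 28.31°.
True thickness = vertical thickness × cos δ = 5.4 × cos 28.31° = 4.8 m.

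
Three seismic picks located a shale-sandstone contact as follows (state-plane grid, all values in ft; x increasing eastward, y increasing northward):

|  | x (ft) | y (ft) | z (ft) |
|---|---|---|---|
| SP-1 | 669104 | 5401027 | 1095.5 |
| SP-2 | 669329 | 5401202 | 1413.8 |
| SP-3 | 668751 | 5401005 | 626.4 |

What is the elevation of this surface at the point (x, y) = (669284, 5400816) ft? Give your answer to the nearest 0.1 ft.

1308.1 ft

Two edge vectors: SP-1→SP-2 = (225, 175, 318.3), SP-1→SP-3 = (-353, -22, -469.1).
Normal n = (SP-1→SP-2) × (SP-1→SP-3) = (-75089.9, -6812.4, 56825).
So ∂z/∂x = −n_x/n_z = 1.321423669 and ∂z/∂y = −n_y/n_z = 0.119883854.
Intercept c from SP-1: 1095.5 − 884169.86 − 647495.93 = −1530570.29.
At (669284, 5400816): z = 884407.7 + 647470.6 − 1530570.29 = 1308.1 ft.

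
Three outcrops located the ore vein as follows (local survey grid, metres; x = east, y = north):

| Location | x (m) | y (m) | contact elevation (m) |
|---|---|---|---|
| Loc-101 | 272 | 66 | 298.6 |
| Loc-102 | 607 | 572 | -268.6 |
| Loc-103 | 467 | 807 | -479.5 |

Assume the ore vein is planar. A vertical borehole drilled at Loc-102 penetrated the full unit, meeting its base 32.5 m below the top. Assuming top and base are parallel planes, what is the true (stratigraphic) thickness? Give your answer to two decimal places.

Two edge vectors: Loc-101→Loc-102 = (335, 506, -567.2), Loc-101→Loc-103 = (195, 741, -778.1).
Normal n = (Loc-101→Loc-102) × (Loc-101→Loc-103) = (26576.6, 150059.5, 149565).
So ∂z/∂x = −n_x/n_z = −0.17769 and ∂z/∂y = −n_y/n_z = −1.00331.
|∇z| = √(a²+b²) = 1.01892, so dip δ = arctan(1.01892) = 45.54°.
True thickness = vertical thickness × cos δ = 32.5 × cos 45.54° = 22.76 m.

22.76 m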